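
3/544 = 3/544 = 0.01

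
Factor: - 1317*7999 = - 10534683   =  -3^1 *19^1*421^1 * 439^1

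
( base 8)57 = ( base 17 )2d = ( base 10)47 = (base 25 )1M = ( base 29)1I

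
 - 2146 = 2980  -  5126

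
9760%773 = 484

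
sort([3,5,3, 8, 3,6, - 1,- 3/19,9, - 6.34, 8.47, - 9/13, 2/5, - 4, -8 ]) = [  -  8, - 6.34, - 4,-1 , - 9/13, - 3/19, 2/5, 3, 3,3, 5, 6, 8,8.47,9]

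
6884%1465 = 1024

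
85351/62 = 1376 + 39/62 = 1376.63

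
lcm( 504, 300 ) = 12600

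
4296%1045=116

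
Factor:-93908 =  - 2^2 * 17^1*1381^1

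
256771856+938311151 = 1195083007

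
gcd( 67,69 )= 1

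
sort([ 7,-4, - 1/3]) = [ - 4, - 1/3, 7]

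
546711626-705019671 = -158308045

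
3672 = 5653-1981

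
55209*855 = 47203695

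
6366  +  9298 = 15664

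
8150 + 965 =9115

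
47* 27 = 1269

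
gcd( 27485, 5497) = 5497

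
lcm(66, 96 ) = 1056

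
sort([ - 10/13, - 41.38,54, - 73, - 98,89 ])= [ - 98,  -  73, - 41.38, - 10/13,54,89]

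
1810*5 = 9050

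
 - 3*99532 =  - 298596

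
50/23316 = 25/11658 = 0.00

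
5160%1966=1228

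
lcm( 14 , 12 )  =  84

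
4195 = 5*839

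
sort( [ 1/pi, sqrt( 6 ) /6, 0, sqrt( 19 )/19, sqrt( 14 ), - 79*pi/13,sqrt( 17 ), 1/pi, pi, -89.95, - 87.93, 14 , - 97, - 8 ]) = [-97, - 89.95, - 87.93, - 79*pi/13, - 8, 0, sqrt( 19 )/19 , 1/pi, 1/pi, sqrt (6)/6,pi, sqrt( 14 ), sqrt( 17),14] 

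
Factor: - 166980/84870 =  - 2^1 *3^( - 1 ) *11^2*41^( - 1 )=- 242/123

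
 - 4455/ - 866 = 5 + 125/866=   5.14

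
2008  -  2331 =-323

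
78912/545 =78912/545 = 144.79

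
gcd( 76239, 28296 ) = 9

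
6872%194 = 82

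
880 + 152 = 1032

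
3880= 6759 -2879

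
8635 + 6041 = 14676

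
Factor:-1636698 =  - 2^1*3^1*7^2*19^1*293^1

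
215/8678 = 215/8678 = 0.02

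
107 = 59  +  48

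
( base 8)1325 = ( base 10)725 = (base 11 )5aa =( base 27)qn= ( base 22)1AL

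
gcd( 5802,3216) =6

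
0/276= 0 = 0.00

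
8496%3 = 0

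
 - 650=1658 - 2308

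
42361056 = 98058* 432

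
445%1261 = 445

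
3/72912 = 1/24304 = 0.00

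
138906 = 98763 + 40143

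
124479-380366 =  - 255887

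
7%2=1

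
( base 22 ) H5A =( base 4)2002130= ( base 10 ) 8348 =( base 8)20234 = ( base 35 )6SI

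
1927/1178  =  1 + 749/1178  =  1.64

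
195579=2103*93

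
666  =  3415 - 2749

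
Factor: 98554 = 2^1*49277^1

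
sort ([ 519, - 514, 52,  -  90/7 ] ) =[ - 514, - 90/7, 52,  519] 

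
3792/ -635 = -3792/635 = -  5.97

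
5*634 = 3170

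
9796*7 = 68572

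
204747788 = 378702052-173954264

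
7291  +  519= 7810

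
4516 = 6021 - 1505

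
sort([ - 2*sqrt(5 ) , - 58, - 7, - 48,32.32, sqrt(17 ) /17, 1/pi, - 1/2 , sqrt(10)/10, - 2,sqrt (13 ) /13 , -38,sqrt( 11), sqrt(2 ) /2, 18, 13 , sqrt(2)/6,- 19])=[ -58, - 48, - 38, - 19, - 7, - 2 *sqrt(5),  -  2, - 1/2, sqrt( 2 )/6, sqrt(17) /17,  sqrt(13 ) /13,sqrt (10 ) /10,1/pi,sqrt (2 ) /2, sqrt(11),13, 18, 32.32 ] 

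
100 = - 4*( -25)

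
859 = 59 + 800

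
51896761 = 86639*599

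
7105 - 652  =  6453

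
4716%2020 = 676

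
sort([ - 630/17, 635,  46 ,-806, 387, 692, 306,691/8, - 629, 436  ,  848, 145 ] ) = [ - 806,-629,-630/17, 46,  691/8, 145  ,  306, 387,  436 , 635, 692, 848]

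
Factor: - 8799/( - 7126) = 2^( - 1 )*3^1*419^1 * 509^( -1) = 1257/1018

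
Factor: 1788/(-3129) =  - 4/7 = - 2^2*7^( - 1)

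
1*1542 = 1542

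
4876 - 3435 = 1441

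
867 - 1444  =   - 577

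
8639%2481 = 1196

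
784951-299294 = 485657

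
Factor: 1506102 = 2^1 * 3^1*13^1 * 19309^1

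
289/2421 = 289/2421= 0.12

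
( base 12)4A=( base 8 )72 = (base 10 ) 58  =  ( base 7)112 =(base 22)2E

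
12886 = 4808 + 8078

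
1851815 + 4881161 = 6732976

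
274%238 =36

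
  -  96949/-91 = 96949/91 = 1065.37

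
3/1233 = 1/411 = 0.00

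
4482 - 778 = 3704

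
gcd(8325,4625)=925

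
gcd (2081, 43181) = 1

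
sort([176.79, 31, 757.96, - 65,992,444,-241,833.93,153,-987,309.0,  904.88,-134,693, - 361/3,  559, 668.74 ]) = [-987, - 241, - 134,  -  361/3, - 65, 31,153,176.79,309.0,444,559,668.74, 693, 757.96, 833.93,904.88,  992]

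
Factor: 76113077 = 76113077^1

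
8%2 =0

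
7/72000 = 7/72000 = 0.00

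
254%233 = 21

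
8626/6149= 8626/6149 = 1.40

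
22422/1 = 22422=22422.00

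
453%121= 90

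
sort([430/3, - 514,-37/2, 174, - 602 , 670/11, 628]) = [-602,-514, - 37/2, 670/11, 430/3,  174, 628]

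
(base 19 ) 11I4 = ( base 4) 1312032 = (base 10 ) 7566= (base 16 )1D8E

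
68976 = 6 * 11496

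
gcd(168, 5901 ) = 21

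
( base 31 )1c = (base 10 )43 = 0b101011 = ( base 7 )61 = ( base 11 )3a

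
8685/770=11 + 43/154 = 11.28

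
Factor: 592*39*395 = 2^4*3^1*5^1*13^1*37^1*79^1 = 9119760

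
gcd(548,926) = 2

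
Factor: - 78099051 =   -  3^1 *43^1*53^1 * 11423^1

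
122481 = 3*40827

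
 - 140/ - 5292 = 5/189 = 0.03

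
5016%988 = 76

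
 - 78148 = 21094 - 99242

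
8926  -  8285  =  641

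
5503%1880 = 1743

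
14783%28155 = 14783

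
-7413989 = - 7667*967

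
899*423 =380277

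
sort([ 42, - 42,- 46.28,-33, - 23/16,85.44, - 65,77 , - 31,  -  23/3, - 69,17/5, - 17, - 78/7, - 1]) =[ - 69, - 65, - 46.28, - 42, -33, - 31,  -  17, - 78/7, - 23/3,-23/16, - 1,17/5, 42,77,85.44]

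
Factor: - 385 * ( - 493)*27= 5124735 = 3^3*5^1*7^1  *11^1 *17^1*29^1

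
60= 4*15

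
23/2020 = 23/2020 = 0.01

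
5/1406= 5/1406 = 0.00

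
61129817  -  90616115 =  - 29486298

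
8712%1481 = 1307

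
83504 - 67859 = 15645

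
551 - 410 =141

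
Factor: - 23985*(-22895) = 3^2*5^2*13^1*19^1*41^1*241^1 = 549136575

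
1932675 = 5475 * 353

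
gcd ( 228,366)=6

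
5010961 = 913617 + 4097344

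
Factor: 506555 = 5^1*7^1*41^1*353^1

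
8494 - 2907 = 5587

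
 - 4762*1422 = - 6771564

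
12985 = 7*1855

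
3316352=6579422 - 3263070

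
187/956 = 187/956 = 0.20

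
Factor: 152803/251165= 581/955 = 5^ ( - 1 )*7^1 * 83^1*191^(-1)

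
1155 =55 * 21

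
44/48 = 11/12=0.92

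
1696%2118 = 1696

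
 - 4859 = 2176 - 7035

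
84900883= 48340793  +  36560090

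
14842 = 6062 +8780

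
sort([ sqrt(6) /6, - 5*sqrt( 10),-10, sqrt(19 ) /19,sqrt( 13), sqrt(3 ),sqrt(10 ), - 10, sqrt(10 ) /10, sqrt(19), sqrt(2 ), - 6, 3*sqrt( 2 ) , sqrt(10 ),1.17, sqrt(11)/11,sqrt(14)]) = [ - 5  *  sqrt ( 10), - 10, - 10, - 6,  sqrt ( 19)/19, sqrt(11)/11,sqrt(10 )/10, sqrt(6 ) /6, 1.17,sqrt(2),sqrt( 3), sqrt( 10),sqrt( 10), sqrt( 13 ), sqrt( 14), 3* sqrt(2), sqrt(19)]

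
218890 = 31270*7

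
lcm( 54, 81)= 162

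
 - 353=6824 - 7177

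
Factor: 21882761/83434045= 5^( - 1)*17^( - 1 )*101^1 *216661^1*981577^( - 1 ) 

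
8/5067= 8/5067 = 0.00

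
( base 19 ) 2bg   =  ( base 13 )57b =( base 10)947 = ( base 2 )1110110011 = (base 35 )r2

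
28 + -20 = 8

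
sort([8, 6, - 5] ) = [ - 5, 6, 8]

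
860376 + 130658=991034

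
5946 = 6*991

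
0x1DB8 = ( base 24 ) D50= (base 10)7608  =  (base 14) 2AB6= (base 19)1218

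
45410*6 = 272460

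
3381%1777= 1604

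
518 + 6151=6669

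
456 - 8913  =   - 8457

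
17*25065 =426105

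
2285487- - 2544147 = 4829634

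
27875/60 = 5575/12 = 464.58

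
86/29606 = 43/14803   =  0.00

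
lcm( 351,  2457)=2457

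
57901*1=57901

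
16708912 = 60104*278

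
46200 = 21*2200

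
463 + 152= 615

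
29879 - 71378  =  -41499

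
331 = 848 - 517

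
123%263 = 123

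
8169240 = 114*71660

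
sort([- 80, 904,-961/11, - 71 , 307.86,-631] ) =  [-631, - 961/11, - 80, - 71, 307.86, 904 ]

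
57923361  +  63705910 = 121629271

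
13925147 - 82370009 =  - 68444862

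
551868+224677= 776545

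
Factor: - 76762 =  - 2^1 * 7^1*5483^1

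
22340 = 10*2234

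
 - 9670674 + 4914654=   -4756020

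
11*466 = 5126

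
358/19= 358/19 = 18.84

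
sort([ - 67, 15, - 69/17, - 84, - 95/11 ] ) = [ - 84, - 67, - 95/11,  -  69/17,15]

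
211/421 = 211/421 =0.50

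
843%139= 9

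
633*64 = 40512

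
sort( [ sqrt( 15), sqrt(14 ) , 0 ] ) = [0, sqrt( 14 ),sqrt( 15 )]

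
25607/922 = 27+713/922=27.77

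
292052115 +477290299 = 769342414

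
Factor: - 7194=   -  2^1*3^1*11^1*109^1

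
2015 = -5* ( - 403) 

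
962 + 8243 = 9205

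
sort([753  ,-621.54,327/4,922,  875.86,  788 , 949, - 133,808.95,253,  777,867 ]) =[ - 621.54, - 133,327/4,253 , 753,777,788,808.95,867,875.86, 922,949] 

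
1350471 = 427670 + 922801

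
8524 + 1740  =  10264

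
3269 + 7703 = 10972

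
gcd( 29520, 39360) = 9840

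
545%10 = 5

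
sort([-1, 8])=[ - 1,  8]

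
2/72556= 1/36278= 0.00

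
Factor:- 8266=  - 2^1*4133^1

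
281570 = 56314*5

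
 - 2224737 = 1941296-4166033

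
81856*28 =2291968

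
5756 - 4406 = 1350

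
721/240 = 721/240 = 3.00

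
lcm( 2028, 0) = 0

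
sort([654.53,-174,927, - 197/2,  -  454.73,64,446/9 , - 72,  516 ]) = [  -  454.73,- 174, - 197/2 , - 72, 446/9,64, 516 , 654.53 , 927]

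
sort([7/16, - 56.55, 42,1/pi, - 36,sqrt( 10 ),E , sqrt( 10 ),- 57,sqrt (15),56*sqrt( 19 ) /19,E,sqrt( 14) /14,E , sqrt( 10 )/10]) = [-57,  -  56.55,  -  36,sqrt(14)/14,sqrt( 10) /10, 1/pi,7/16,E, E,E , sqrt( 10 ), sqrt( 10) , sqrt( 15 ), 56*sqrt( 19)/19,42 ] 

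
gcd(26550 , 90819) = 9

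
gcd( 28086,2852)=62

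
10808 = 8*1351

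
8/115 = 8/115 = 0.07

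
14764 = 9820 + 4944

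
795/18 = 265/6 =44.17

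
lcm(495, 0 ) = 0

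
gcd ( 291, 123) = 3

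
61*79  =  4819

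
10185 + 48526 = 58711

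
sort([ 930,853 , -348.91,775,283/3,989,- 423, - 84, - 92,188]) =[ - 423, - 348.91, - 92, - 84, 283/3,  188,775 , 853,930,  989 ] 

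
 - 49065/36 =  - 1363  +  1/12 = - 1362.92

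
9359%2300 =159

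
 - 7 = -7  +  0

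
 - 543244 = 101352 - 644596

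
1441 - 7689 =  - 6248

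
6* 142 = 852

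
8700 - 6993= 1707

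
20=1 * 20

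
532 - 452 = 80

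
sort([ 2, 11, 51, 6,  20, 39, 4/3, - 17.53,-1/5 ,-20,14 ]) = [ - 20, - 17.53,-1/5, 4/3 , 2,6, 11,14, 20, 39, 51]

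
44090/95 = 8818/19 = 464.11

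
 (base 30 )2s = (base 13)6A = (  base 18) 4g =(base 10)88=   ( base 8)130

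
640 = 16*40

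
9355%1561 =1550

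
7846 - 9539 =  -1693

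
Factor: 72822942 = 2^1*3^3*1348573^1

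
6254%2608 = 1038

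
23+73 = 96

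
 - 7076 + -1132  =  -8208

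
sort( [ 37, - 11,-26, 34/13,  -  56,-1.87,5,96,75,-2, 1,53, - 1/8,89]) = [ - 56, - 26, - 11,-2, - 1.87, - 1/8, 1, 34/13,5,37, 53,75,89,96 ] 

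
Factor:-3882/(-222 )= 37^(-1 ) * 647^1=647/37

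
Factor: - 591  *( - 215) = 3^1*5^1*43^1*197^1= 127065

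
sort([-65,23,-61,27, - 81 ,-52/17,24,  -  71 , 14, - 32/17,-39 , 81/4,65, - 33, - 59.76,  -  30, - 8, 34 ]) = [-81,-71,-65, - 61,-59.76, - 39, - 33, - 30,-8,-52/17,-32/17,14,81/4,23,24,  27,34, 65]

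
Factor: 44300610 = 2^1*3^2*5^1 * 277^1*1777^1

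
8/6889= 8/6889 =0.00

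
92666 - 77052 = 15614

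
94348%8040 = 5908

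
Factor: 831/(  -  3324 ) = -1/4 = - 2^ ( - 2)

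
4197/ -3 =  - 1399/1 = -1399.00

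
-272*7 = -1904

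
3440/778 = 1720/389 = 4.42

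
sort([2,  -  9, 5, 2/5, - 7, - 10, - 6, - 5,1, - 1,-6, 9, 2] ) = [ - 10, - 9, -7 ,-6,-6, - 5,-1,  2/5, 1, 2,2, 5,  9]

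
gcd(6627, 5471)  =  1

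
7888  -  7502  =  386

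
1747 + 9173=10920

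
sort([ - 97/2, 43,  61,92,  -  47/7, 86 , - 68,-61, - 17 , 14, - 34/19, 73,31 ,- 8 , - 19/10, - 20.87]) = [  -  68,- 61,-97/2,  -  20.87,  -  17, - 8 ,-47/7, - 19/10,-34/19, 14,  31, 43, 61,  73 , 86, 92 ] 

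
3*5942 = 17826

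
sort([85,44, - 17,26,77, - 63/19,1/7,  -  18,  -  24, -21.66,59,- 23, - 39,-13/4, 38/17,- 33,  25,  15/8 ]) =[ - 39,- 33,  -  24, - 23,- 21.66  ,  -  18, -17, - 63/19,-13/4,  1/7 , 15/8,38/17 , 25,  26,44, 59,77,85] 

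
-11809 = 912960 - 924769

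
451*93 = 41943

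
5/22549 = 5/22549 = 0.00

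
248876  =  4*62219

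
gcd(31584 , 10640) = 112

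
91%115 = 91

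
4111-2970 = 1141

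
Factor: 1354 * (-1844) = -2496776 =-  2^3 * 461^1*677^1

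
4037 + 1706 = 5743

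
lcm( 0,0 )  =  0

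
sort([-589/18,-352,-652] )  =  [-652, - 352, - 589/18]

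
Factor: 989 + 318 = 1307 = 1307^1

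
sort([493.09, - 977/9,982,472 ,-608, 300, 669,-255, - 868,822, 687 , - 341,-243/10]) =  [- 868, - 608, - 341, - 255, - 977/9,-243/10, 300,472, 493.09, 669,687, 822, 982] 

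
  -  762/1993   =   - 1+1231/1993 = -  0.38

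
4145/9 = 4145/9= 460.56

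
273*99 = 27027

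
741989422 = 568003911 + 173985511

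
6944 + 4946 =11890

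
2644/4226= 1322/2113 = 0.63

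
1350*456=615600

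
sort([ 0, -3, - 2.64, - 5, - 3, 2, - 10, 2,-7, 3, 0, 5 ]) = [ - 10, - 7, - 5, - 3,-3, -2.64, 0, 0, 2, 2, 3, 5]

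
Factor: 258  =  2^1 * 3^1 * 43^1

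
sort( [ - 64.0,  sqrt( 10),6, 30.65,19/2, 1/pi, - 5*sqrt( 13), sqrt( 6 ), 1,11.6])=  [-64.0, - 5 *sqrt( 13), 1/pi,  1, sqrt( 6), sqrt( 10 ), 6, 19/2, 11.6 , 30.65] 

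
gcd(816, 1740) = 12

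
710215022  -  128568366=581646656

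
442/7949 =442/7949 = 0.06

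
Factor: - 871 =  - 13^1*67^1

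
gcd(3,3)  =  3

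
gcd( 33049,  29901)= 1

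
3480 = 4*870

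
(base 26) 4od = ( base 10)3341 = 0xd0d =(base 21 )7c2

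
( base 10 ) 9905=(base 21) 119E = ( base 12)5895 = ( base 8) 23261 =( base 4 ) 2122301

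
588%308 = 280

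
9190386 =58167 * 158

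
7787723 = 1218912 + 6568811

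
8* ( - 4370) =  - 34960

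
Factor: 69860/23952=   35/12 = 2^( - 2 )*3^ ( - 1 )*5^1*7^1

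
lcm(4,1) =4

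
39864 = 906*44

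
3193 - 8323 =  - 5130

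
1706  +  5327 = 7033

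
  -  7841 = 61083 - 68924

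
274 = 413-139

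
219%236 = 219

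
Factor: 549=3^2*61^1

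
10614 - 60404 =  - 49790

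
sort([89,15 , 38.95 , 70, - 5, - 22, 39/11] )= [-22, - 5,39/11 , 15, 38.95,70  ,  89]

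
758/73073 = 758/73073 = 0.01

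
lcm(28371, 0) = 0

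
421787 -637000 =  - 215213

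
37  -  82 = -45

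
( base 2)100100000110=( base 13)1089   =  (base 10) 2310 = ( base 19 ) 67B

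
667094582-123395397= 543699185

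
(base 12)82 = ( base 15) 68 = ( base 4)1202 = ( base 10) 98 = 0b1100010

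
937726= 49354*19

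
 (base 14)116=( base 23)99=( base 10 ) 216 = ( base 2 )11011000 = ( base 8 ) 330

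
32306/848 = 38+41/424 = 38.10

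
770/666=385/333 =1.16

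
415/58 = 7+9/58= 7.16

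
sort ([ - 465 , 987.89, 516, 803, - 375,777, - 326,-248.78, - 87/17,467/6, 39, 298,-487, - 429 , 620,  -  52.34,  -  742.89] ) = [ - 742.89, - 487, - 465,- 429, - 375, - 326, - 248.78, - 52.34, - 87/17, 39,467/6,298, 516,  620, 777, 803  ,  987.89]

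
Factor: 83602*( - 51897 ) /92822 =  -3^1*17299^1 * 41801^1*46411^(  -  1 ) = - 2169346497/46411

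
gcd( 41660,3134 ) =2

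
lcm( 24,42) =168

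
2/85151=2/85151 = 0.00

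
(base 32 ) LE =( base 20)1E6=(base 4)22232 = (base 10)686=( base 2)1010101110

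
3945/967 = 3945/967= 4.08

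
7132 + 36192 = 43324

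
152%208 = 152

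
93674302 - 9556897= 84117405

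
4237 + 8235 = 12472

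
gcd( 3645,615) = 15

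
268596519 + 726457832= 995054351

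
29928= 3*9976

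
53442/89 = 53442/89 = 600.47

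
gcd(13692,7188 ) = 12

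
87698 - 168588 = -80890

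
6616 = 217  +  6399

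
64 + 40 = 104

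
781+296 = 1077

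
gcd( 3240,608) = 8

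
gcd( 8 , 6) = 2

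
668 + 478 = 1146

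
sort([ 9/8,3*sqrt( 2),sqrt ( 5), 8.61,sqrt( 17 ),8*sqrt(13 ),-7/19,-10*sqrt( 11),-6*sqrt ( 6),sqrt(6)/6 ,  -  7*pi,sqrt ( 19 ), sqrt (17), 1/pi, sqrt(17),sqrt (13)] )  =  [ - 10 * sqrt( 11),-7*pi,- 6 * sqrt(  6), - 7/19, 1/pi,sqrt( 6 ) /6,9/8, sqrt( 5),sqrt( 13), sqrt( 17 ),sqrt (17),sqrt( 17 ), 3*sqrt( 2), sqrt( 19),8.61,8 * sqrt (13 )]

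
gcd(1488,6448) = 496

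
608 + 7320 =7928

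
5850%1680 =810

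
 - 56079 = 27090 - 83169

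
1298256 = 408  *3182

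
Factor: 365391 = 3^4*13^1 * 347^1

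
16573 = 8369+8204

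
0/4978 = 0 = 0.00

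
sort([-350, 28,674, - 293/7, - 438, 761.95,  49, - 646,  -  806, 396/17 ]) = [-806, - 646, - 438,-350,-293/7,396/17, 28,49,674 , 761.95]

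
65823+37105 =102928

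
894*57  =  50958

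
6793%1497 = 805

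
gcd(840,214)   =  2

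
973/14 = 139/2= 69.50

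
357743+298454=656197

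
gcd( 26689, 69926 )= 1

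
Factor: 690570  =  2^1*3^2*5^1* 7673^1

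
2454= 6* 409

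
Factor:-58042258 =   -  2^1 * 29021129^1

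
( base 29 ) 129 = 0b1110001100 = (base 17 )327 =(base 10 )908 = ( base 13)54b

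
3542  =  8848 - 5306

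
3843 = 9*427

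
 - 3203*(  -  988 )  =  3164564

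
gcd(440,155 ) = 5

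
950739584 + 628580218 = 1579319802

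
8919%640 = 599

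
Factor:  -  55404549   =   - 3^2*1229^1 * 5009^1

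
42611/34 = 42611/34 = 1253.26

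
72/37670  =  36/18835 = 0.00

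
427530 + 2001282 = 2428812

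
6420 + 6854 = 13274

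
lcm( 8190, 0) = 0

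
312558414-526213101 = - 213654687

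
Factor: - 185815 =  - 5^1*7^1*5309^1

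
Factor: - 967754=-2^1*229^1*2113^1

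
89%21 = 5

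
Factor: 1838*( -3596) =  - 6609448 = - 2^3*29^1*31^1*919^1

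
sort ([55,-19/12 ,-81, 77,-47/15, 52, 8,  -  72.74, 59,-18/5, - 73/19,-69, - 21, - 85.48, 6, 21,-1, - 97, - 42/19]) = [-97, - 85.48,-81,-72.74,-69,-21,-73/19,  -  18/5, - 47/15, - 42/19, - 19/12, - 1, 6, 8 , 21, 52, 55, 59, 77]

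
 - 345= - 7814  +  7469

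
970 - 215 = 755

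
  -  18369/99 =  - 186 + 5/11 = - 185.55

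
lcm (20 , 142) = 1420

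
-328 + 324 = -4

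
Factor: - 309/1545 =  -1/5 = - 5^( - 1 )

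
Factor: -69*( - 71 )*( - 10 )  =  -2^1*3^1*5^1 * 23^1*71^1=- 48990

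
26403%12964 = 475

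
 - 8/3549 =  - 1 + 3541/3549 = -  0.00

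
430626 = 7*61518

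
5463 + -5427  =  36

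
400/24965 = 80/4993= 0.02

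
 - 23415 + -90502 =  - 113917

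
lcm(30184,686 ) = 30184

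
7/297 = 7/297 = 0.02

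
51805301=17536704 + 34268597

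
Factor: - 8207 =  - 29^1*283^1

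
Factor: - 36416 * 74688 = -2719838208 = - 2^12*3^1*389^1*569^1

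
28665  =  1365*21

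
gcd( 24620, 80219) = 1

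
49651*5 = 248255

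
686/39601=686/39601 = 0.02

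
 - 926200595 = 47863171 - 974063766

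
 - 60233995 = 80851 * (-745)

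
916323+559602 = 1475925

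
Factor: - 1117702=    - 2^1 *151^1 *3701^1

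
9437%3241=2955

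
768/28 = 192/7  =  27.43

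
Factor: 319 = 11^1*29^1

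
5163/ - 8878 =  - 5163/8878 =- 0.58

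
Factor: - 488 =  - 2^3*61^1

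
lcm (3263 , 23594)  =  306722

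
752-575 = 177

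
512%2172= 512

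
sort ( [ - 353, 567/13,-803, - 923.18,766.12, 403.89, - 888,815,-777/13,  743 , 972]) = [-923.18, - 888, - 803,- 353,-777/13, 567/13,403.89,743,766.12,815,972]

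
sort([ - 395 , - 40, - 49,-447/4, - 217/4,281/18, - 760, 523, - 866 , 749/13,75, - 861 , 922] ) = [-866, - 861,  -  760,-395,-447/4,-217/4, - 49,-40 , 281/18,749/13,75,523,922]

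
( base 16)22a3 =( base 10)8867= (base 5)240432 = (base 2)10001010100011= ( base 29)afm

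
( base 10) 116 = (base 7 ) 224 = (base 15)7b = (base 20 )5g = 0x74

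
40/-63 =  - 1+23/63 = - 0.63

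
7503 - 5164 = 2339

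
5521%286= 87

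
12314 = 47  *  262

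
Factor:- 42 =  - 2^1*3^1*7^1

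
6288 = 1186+5102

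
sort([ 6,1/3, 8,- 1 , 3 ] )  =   [ - 1,1/3, 3,  6, 8 ] 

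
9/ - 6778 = -1 + 6769/6778 = - 0.00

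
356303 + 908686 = 1264989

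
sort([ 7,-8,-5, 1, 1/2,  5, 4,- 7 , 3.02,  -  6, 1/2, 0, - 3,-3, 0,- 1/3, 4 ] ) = [- 8,-7,  -  6 ,  -  5, - 3, - 3, - 1/3, 0, 0 , 1/2, 1/2, 1,  3.02, 4,  4,  5, 7]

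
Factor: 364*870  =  316680 = 2^3*3^1*5^1 * 7^1 * 13^1 *29^1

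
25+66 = 91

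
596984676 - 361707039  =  235277637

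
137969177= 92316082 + 45653095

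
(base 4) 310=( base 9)57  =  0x34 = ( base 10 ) 52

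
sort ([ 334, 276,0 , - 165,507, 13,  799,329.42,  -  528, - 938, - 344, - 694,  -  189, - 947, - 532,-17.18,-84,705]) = [ - 947, - 938 , - 694,-532, - 528, - 344, -189, - 165, - 84, - 17.18, 0, 13, 276, 329.42,334, 507 , 705,799]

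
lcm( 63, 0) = 0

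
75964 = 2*37982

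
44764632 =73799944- 29035312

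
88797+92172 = 180969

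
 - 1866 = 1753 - 3619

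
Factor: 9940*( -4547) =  - 2^2*5^1*7^1*71^1*4547^1= - 45197180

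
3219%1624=1595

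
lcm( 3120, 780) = 3120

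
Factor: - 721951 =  - 721951^1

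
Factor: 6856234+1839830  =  8696064 = 2^8 * 3^1*13^2*67^1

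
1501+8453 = 9954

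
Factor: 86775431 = 86775431^1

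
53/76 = 53/76= 0.70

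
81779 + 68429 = 150208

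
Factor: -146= - 2^1*73^1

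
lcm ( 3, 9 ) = 9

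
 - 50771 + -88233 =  - 139004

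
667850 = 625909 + 41941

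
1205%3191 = 1205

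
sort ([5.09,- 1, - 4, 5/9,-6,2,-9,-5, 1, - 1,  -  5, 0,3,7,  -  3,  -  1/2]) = [ - 9 , - 6, - 5,- 5, - 4, - 3,-1,  -  1, - 1/2, 0,5/9,1,2,3,  5.09, 7] 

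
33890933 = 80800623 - 46909690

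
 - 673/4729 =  - 1 + 4056/4729   =  - 0.14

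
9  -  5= 4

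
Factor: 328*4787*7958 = 12495142288 = 2^4*23^1*41^1*173^1*4787^1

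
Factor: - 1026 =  - 2^1*3^3 * 19^1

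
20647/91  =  226 + 81/91 = 226.89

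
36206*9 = 325854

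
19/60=19/60= 0.32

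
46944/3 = 15648 = 15648.00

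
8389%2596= 601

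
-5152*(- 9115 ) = 46960480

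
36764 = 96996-60232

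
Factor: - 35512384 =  -2^6*733^1 * 757^1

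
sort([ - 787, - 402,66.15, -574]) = [ - 787, - 574, - 402, 66.15]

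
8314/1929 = 8314/1929 =4.31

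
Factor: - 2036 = -2^2 *509^1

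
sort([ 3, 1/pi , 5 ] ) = [1/pi,3,5 ] 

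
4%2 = 0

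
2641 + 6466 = 9107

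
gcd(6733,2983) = 1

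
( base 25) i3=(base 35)cx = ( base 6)2033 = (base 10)453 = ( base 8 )705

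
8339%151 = 34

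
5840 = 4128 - - 1712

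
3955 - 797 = 3158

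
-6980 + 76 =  - 6904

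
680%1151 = 680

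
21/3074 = 21/3074 = 0.01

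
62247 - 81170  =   - 18923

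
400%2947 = 400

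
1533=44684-43151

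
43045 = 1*43045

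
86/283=86/283 =0.30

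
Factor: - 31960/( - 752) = 85/2 = 2^( - 1)*5^1*17^1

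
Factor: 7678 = 2^1*11^1*349^1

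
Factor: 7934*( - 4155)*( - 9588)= 316075802760 = 2^3*3^2*5^1*17^1*47^1*277^1*3967^1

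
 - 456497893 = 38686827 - 495184720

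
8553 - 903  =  7650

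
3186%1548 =90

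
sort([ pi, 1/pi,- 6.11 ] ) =[ - 6.11,1/pi, pi ] 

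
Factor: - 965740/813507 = -2^2*3^(-1 )*5^1*109^1 * 443^1 * 271169^ ( -1)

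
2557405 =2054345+503060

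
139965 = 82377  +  57588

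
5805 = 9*645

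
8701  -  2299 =6402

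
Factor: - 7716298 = - 2^1*1097^1*3517^1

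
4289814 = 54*79441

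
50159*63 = 3160017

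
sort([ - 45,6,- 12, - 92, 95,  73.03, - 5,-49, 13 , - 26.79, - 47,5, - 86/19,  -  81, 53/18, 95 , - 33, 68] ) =[ - 92, - 81 , - 49, - 47, - 45, - 33, - 26.79,- 12, - 5,  -  86/19,  53/18, 5, 6,13, 68,73.03, 95,95 ] 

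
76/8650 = 38/4325  =  0.01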